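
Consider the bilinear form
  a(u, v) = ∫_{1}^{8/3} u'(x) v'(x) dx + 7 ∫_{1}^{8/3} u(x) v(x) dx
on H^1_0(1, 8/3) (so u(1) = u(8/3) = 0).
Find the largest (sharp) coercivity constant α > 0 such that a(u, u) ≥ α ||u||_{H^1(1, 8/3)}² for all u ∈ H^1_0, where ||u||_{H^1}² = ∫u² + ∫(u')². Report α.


α = 1

Coercivity of a(·,·) on H^1_0(1, 8/3) means a(u, u) ≥ α ||u||_{H^1}² for every u ∈ H^1_0.
The interval has length L = 5/3, and Poincaré/coercivity depend only on L. Here a(u, u) = ∫(u')² + (7)·∫u².
Here c = 7 ≥ 1, so a(u,u) = ∫(u')² + c∫u² ≥ ∫(u')² + ∫u² = ||u||_{H^1}², i.e. α = 1 works. No larger α is possible: a(u,u) ≥ α||u||_{H^1}² means (1−α)∫(u')² ≥ (α−c)∫u², and for the modes u_n = sin(nπ(x−x₀)/L) (x₀ the left endpoint) one has ∫u_n²/∫(u_n')² = (L/(nπ))² → 0, so a(u_n,u_n)/||u_n||_{H^1}² → 1. Hence the optimal constant is α = 1.
Therefore α = 1.


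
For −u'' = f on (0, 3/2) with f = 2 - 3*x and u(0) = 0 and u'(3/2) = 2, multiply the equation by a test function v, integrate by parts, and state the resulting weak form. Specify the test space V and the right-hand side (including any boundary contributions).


V = {v ∈ H^1(0, 3/2) : v(0) = 0} (test functions vanish at x = 0 where u is specified); weak form: ∫_0^3/2 u'v' dx = ∫_0^3/2 (2 - 3*x) v dx + 2·v(3/2) for all v ∈ V.

Multiply both sides by a test function v and integrate from 0 to 3/2:
  ∫_0^3/2 −u''(x) v(x) dx = ∫_0^3/2 f(x) v(x) dx.
Integrate the LHS by parts once:
  ∫_0^3/2 −u'' v dx = −[u'(x) v(x)]_0^3/2 + ∫_0^3/2 u'(x) v'(x) dx.
Thus ∫_0^3/2 u'(x) v'(x) dx = ∫_0^3/2 f(x) v(x) dx + [u'(x) v(x)]_0^3/2.
Choose V so that boundary terms are either known or forced to vanish.
Mixed BC: u(0) = 0 (Dirichlet) and u'(3/2) = 2 (Neumann). Define V = {v ∈ H^1(0, 3/2) : v(0) = 0}. Then [u' v]_0^3/2 = u'(3/2)·v(3/2) − u'(0)·0 = 2·v(3/2).
Weak formulation: find u (satisfying any essential BC) such that ∫_0^3/2 u'(x) v'(x) dx = ∫_0^3/2 f v dx + 2·v(3/2) for all v ∈ V (Dirichlet at 0 absorbed into V; Neumann datum at x = 3/2 contributes the boundary term).
Substituting f(x) = 2 - 3*x, the right-hand side is ∫_0^3/2 (2 - 3*x) v dx + 2·v(3/2).


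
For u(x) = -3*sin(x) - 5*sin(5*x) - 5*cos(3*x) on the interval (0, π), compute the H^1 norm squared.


||u||_{H^1(0,π)}^2 = 459*π

u'(x) = 15*sin(3*x) - 3*cos(x) - 25*cos(5*x).
Expand u² and (u')² and integrate term by term on (0, π), using: for integers n ≥ 1, ∫_0^π sin²(nx) dx = ∫_0^π cos²(nx) dx = π/2; for n ≠ n', ∫_0^π sin(nx)sin(n'x) dx = ∫_0^π cos(nx)cos(n'x) dx = 0; and by product-to-sum, ∫_0^π sin(nx)cos(n'x) dx = ½∫_0^π [sin((n+n')x) + sin((n−n')x)] dx, which is 0 when n+n' is even and 2n/(n²−n'²) when n+n' is odd (it need not vanish on (0, π)).
  u² squared terms: (-5)²·∫cos(3x)² dx = 25·π/2 = 25*π/2;  (-5)²·∫sin(5x)² dx = 25·π/2 = 25*π/2;  (-3)²·∫sin(x)² dx = 9·π/2 = 9*π/2.
  u² cross terms: 2·(-5)·(-5)·∫cos(3x)·sin(5x) dx = 50·(0) = 0;  2·(-5)·(-3)·∫cos(3x)·sin(x) dx = 30·(0) = 0;  2·(-5)·(-3)·∫sin(5x)·sin(x) dx = 30·(0) = 0.
  So ∫_0^π u² dx = 25*π/2 + 25*π/2 + 9*π/2 + 0 + 0 + 0 = 59*π/2.
  (u')² squared terms: (-25)²·∫cos(5x)² dx = 625·π/2 = 625*π/2;  (-3)²·∫cos(x)² dx = 9·π/2 = 9*π/2;  (15)²·∫sin(3x)² dx = 225·π/2 = 225*π/2.
  (u')² cross terms: 2·(-25)·(-3)·∫cos(5x)·cos(x) dx = 150·(0) = 0;  2·(-25)·(15)·∫cos(5x)·sin(3x) dx = -750·(0) = 0;  2·(-3)·(15)·∫cos(x)·sin(3x) dx = -90·(0) = 0.
  So ∫_0^π (u')² dx = 625*π/2 + 9*π/2 + 225*π/2 + 0 + 0 + 0 = 859*π/2.
||u||_{H^1}^2 = (59*π/2) + (859*π/2) = 459*π.


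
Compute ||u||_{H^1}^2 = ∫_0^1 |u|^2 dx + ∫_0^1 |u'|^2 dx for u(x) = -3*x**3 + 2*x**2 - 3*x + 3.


||u||_{H^1}^2 = 4561/210

The H^1 norm (squared) on an interval (0, L) is
  ||u||_{H^1}^2 = ∫_0^L u(x)^2 dx + ∫_0^L u'(x)^2 dx.
Compute u'(x) = -9*x**2 + 4*x - 3.
Then u(x)^2 = 9*x**6 - 12*x**5 + 22*x**4 - 30*x**3 + 21*x**2 - 18*x + 9 and u'(x)^2 = 81*x**4 - 72*x**3 + 70*x**2 - 24*x + 9.
Integrate each monomial from 0 to 1 using ∫_0^1 c·x^n dx = c·1^(n+1)/(n+1):
  ∫_0^1 u(x)^2 dx = ∫_0^1 (9*x^6 - 12*x^5 + 22*x^4 - 30*x^3 + 21*x^2 - 18*x + 9) dx. Term by term:
    ∫_0^1 9*x^6 dx = 9/7;  ∫_0^1 -12*x^5 dx = -2;  ∫_0^1 22*x^4 dx = 22/5;
    ∫_0^1 -30*x^3 dx = -15/2;  ∫_0^1 21*x^2 dx = 7;  ∫_0^1 -18*x dx = -9;
    ∫_0^1 9 dx = 9.
  Sum: 9/7 − 2 + 22/5 − 15/2 + 7 − 9 + 9 = 223/70.
  ∫_0^1 u'(x)^2 dx = ∫_0^1 (81*x^4 - 72*x^3 + 70*x^2 - 24*x + 9) dx. Term by term:
    ∫_0^1 81*x^4 dx = 81/5;  ∫_0^1 -72*x^3 dx = -18;  ∫_0^1 70*x^2 dx = 70/3;
    ∫_0^1 -24*x dx = -12;  ∫_0^1 9 dx = 9.
  Sum: 81/5 − 18 + 70/3 − 12 + 9 = 278/15.
Adding: ||u||_{H^1}^2 = 223/70 + 278/15 = 4561/210.


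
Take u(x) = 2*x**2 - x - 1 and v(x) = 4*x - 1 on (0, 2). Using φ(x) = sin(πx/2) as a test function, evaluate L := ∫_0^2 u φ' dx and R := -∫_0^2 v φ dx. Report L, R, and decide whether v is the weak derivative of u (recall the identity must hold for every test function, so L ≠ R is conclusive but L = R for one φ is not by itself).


LHS = -12/π, RHS = -12/π. Yes, v = u' weakly.

u(x) = 2*x**2 - x - 1, classical derivative u'(x) = 4*x - 1.
φ(x) = sin(πx/2), so φ'(x) = π*cos(π*x/2)/2.
Note φ(0) = φ(2) = 0, so the boundary term u·φ vanishes.
LHS = ∫_0^2 u(x) φ'(x) dx = ∫_0^2 (π*x^2*cos(π*x/2) - π*x*cos(π*x/2)/2 - π*cos(π*x/2)/2) dx. Term by term:
  ∫_0^2 -π*cos(π*x/2)/2 dx = 0;  ∫_0^2 π*x^2*cos(π*x/2) dx = -16/π;  ∫_0^2 -π*x*cos(π*x/2)/2 dx = 4/π.
Sum: 0 − 16/π + 4/π = -12/π.
So LHS = -12/π.
∫_0^2 v(x) φ(x) dx = ∫_0^2 (4*x*sin(π*x/2) - sin(π*x/2)) dx. Term by term:
  ∫_0^2 -sin(π*x/2) dx = -4/π;  ∫_0^2 4*x*sin(π*x/2) dx = 16/π.
Sum: -4/π + 16/π = 12/π.
So RHS = -∫_0^2 v(x) φ(x) dx = -12/π.
LHS = RHS, so the identity holds for this test φ.
Moreover u is smooth here and v(x) = u'(x) = 4*x - 1 pointwise, so the identity holds for every test function. Hence v is the weak derivative of u.


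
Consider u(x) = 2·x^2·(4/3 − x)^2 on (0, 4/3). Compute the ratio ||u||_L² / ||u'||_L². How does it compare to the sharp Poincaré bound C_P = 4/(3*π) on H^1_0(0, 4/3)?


||u||_L² / ||u'||_L² = 2*sqrt(3)/9 < C_P = 4/(3*π).

u(x) = 2·x^2·(4/3 − x)^2, so u'(x) = 8*x*(3*x - 4)*(3*x - 2)/9.
u(x) = 2·x^2·(4/3 − x)^2 vanishes at x = 0 and x = 4/3, so u ∈ H^1_0(0, 4/3). Differentiate via the product rule and integrate the resulting polynomials term by term.
  ∫_0^4/3 u² dx = ∫_0^4/3 (4*x^8 - 64*x^7/3 + 128*x^6/3 - 1024*x^5/27 + 1024*x^4/81) dx. Term by term:
    ∫_0^4/3 4*x^8 dx = 1048576/177147;  ∫_0^4/3 -64*x^7/3 dx = -524288/19683;  ∫_0^4/3 128*x^6/3 dx = 2097152/45927;
    ∫_0^4/3 -1024*x^5/27 dx = -2097152/59049;  ∫_0^4/3 1024*x^4/81 dx = 1048576/98415.
  Sum: 1048576/177147 − 524288/19683 + 2097152/45927 − 2097152/59049 + 1048576/98415 = 524288/6200145.
  ∫_0^4/3 (u')² dx = ∫_0^4/3 (64*x^6 - 256*x^5 + 3328*x^4/9 - 2048*x^3/9 + 4096*x^2/81) dx. Term by term:
    ∫_0^4/3 64*x^6 dx = 1048576/15309;  ∫_0^4/3 -256*x^5 dx = -524288/2187;  ∫_0^4/3 3328*x^4/9 dx = 3407872/10935;
    ∫_0^4/3 -2048*x^3/9 dx = -131072/729;  ∫_0^4/3 4096*x^2/81 dx = 262144/6561.
  Sum: 1048576/15309 − 524288/2187 + 3407872/10935 − 131072/729 + 262144/6561 = 131072/229635.
∫_0^4/3 u² dx = 524288/6200145, so ||u||_L² = 512*sqrt(210)/25515.
∫_0^4/3 (u')² dx = 131072/229635, so ||u'||_L² = 256*sqrt(70)/2835.
Ratio ||u||_L² / ||u'||_L² = 2*sqrt(3)/9.
Sharp Poincaré constant on H^1_0(0, 4/3) is C_P = L/π = 4/(3*π), achieved by sin(3*π/4·x).
A polynomial bump cannot attain the sharp Poincaré constant (only the first sine eigenfunction does), so the ratio is strictly less than C_P, consistent with ||u||_L² ≤ C_P ||u'||_L².


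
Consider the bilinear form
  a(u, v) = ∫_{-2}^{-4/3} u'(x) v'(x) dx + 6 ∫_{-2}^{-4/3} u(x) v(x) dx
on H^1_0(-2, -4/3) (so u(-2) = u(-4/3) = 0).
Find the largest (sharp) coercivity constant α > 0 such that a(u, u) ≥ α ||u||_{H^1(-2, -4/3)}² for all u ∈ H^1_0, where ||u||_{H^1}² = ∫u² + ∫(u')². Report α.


α = 1

Coercivity of a(·,·) on H^1_0(-2, -4/3) means a(u, u) ≥ α ||u||_{H^1}² for every u ∈ H^1_0.
The interval has length L = 2/3, and Poincaré/coercivity depend only on L. Here a(u, u) = ∫(u')² + (6)·∫u².
Here c = 6 ≥ 1, so a(u,u) = ∫(u')² + c∫u² ≥ ∫(u')² + ∫u² = ||u||_{H^1}², i.e. α = 1 works. No larger α is possible: a(u,u) ≥ α||u||_{H^1}² means (1−α)∫(u')² ≥ (α−c)∫u², and for the modes u_n = sin(nπ(x−x₀)/L) (x₀ the left endpoint) one has ∫u_n²/∫(u_n')² = (L/(nπ))² → 0, so a(u_n,u_n)/||u_n||_{H^1}² → 1. Hence the optimal constant is α = 1.
Therefore α = 1.


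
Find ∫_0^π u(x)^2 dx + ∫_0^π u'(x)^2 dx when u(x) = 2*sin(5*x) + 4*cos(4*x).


||u||_{H^1(0,π)}^2 = 2720/9 + 188*π

u'(x) = -16*sin(4*x) + 10*cos(5*x).
Expand u² and (u')² and integrate term by term on (0, π), using: for integers n ≥ 1, ∫_0^π sin²(nx) dx = ∫_0^π cos²(nx) dx = π/2; for n ≠ n', ∫_0^π sin(nx)sin(n'x) dx = ∫_0^π cos(nx)cos(n'x) dx = 0; and by product-to-sum, ∫_0^π sin(nx)cos(n'x) dx = ½∫_0^π [sin((n+n')x) + sin((n−n')x)] dx, which is 0 when n+n' is even and 2n/(n²−n'²) when n+n' is odd (it need not vanish on (0, π)).
  u² squared terms: (2)²·∫sin(5x)² dx = 4·π/2 = 2*π;  (4)²·∫cos(4x)² dx = 16·π/2 = 8*π.
  u² cross terms: 2·(2)·(4)·∫sin(5x)·cos(4x) dx = 16·(10/9) = 160/9.
  So ∫_0^π u² dx = 2*π + 8*π + 160/9 = 160/9 + 10*π.
  (u')² squared terms: (-16)²·∫sin(4x)² dx = 256·π/2 = 128*π;  (10)²·∫cos(5x)² dx = 100·π/2 = 50*π.
  (u')² cross terms: 2·(-16)·(10)·∫sin(4x)·cos(5x) dx = -320·(-8/9) = 2560/9.
  So ∫_0^π (u')² dx = 128*π + 50*π + 2560/9 = 2560/9 + 178*π.
||u||_{H^1}^2 = (160/9 + 10*π) + (2560/9 + 178*π) = 2720/9 + 188*π.


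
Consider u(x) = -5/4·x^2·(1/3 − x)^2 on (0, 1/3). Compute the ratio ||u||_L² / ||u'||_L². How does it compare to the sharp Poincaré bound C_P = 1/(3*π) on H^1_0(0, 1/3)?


||u||_L² / ||u'||_L² = sqrt(3)/18 < C_P = 1/(3*π).

u(x) = -5/4·x^2·(1/3 − x)^2, so u'(x) = 5*x*(-18*x^2 + 9*x - 1)/18.
u(x) = -5/4·x^2·(1/3 − x)^2 vanishes at x = 0 and x = 1/3, so u ∈ H^1_0(0, 1/3). Differentiate via the product rule and integrate the resulting polynomials term by term.
  ∫_0^1/3 u² dx = ∫_0^1/3 (25*x^8/16 - 25*x^7/12 + 25*x^6/24 - 25*x^5/108 + 25*x^4/1296) dx. Term by term:
    ∫_0^1/3 25*x^8/16 dx = 25/2834352;  ∫_0^1/3 -25*x^7/12 dx = -25/629856;  ∫_0^1/3 25*x^6/24 dx = 25/367416;
    ∫_0^1/3 -25*x^5/108 dx = -25/472392;  ∫_0^1/3 25*x^4/1296 dx = 5/314928.
  Sum: 25/2834352 − 25/629856 + 25/367416 − 25/472392 + 5/314928 = 5/39680928.
  ∫_0^1/3 (u')² dx = ∫_0^1/3 (25*x^6 - 25*x^5 + 325*x^4/36 - 25*x^3/18 + 25*x^2/324) dx. Term by term:
    ∫_0^1/3 25*x^6 dx = 25/15309;  ∫_0^1/3 -25*x^5 dx = -25/4374;  ∫_0^1/3 325*x^4/36 dx = 65/8748;
    ∫_0^1/3 -25*x^3/18 dx = -25/5832;  ∫_0^1/3 25*x^2/324 dx = 25/26244.
  Sum: 25/15309 − 25/4374 + 65/8748 − 25/5832 + 25/26244 = 5/367416.
∫_0^1/3 u² dx = 5/39680928, so ||u||_L² = sqrt(210)/40824.
∫_0^1/3 (u')² dx = 5/367416, so ||u'||_L² = sqrt(70)/2268.
Ratio ||u||_L² / ||u'||_L² = sqrt(3)/18.
Sharp Poincaré constant on H^1_0(0, 1/3) is C_P = L/π = 1/(3*π), achieved by sin(3*π·x).
A polynomial bump cannot attain the sharp Poincaré constant (only the first sine eigenfunction does), so the ratio is strictly less than C_P, consistent with ||u||_L² ≤ C_P ||u'||_L².


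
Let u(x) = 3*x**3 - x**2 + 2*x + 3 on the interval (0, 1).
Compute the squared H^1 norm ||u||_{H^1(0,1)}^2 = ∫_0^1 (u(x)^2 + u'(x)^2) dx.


||u||_{H^1}^2 = 8663/210

The H^1 norm (squared) on an interval (0, L) is
  ||u||_{H^1}^2 = ∫_0^L u(x)^2 dx + ∫_0^L u'(x)^2 dx.
Compute u'(x) = 9*x**2 - 2*x + 2.
Then u(x)^2 = 9*x**6 - 6*x**5 + 13*x**4 + 14*x**3 - 2*x**2 + 12*x + 9 and u'(x)^2 = 81*x**4 - 36*x**3 + 40*x**2 - 8*x + 4.
Integrate each monomial from 0 to 1 using ∫_0^1 c·x^n dx = c·1^(n+1)/(n+1):
  ∫_0^1 u(x)^2 dx = ∫_0^1 (9*x^6 - 6*x^5 + 13*x^4 + 14*x^3 - 2*x^2 + 12*x + 9) dx. Term by term:
    ∫_0^1 9*x^6 dx = 9/7;  ∫_0^1 -6*x^5 dx = -1;  ∫_0^1 13*x^4 dx = 13/5;
    ∫_0^1 14*x^3 dx = 7/2;  ∫_0^1 -2*x^2 dx = -2/3;  ∫_0^1 12*x dx = 6;
    ∫_0^1 9 dx = 9.
  Sum: 9/7 − 1 + 13/5 + 7/2 − 2/3 + 6 + 9 = 4351/210.
  ∫_0^1 u'(x)^2 dx = ∫_0^1 (81*x^4 - 36*x^3 + 40*x^2 - 8*x + 4) dx. Term by term:
    ∫_0^1 81*x^4 dx = 81/5;  ∫_0^1 -36*x^3 dx = -9;  ∫_0^1 40*x^2 dx = 40/3;
    ∫_0^1 -8*x dx = -4;  ∫_0^1 4 dx = 4.
  Sum: 81/5 − 9 + 40/3 − 4 + 4 = 308/15.
Adding: ||u||_{H^1}^2 = 4351/210 + 308/15 = 8663/210.


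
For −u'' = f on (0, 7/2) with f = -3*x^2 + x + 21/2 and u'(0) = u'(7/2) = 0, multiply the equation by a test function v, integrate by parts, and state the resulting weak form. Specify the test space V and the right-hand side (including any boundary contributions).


V = H^1(0, 7/2) (no boundary constraint on v; u is determined up to an additive constant); weak form: ∫_0^7/2 u'v' dx = ∫_0^7/2 (-3*x^2 + x + 21/2) v dx for all v ∈ V.

Multiply both sides by a test function v and integrate from 0 to 7/2:
  ∫_0^7/2 −u''(x) v(x) dx = ∫_0^7/2 f(x) v(x) dx.
Integrate the LHS by parts once:
  ∫_0^7/2 −u'' v dx = −[u'(x) v(x)]_0^7/2 + ∫_0^7/2 u'(x) v'(x) dx.
Thus ∫_0^7/2 u'(x) v'(x) dx = ∫_0^7/2 f(x) v(x) dx + [u'(x) v(x)]_0^7/2.
Choose V so that boundary terms are either known or forced to vanish.
u has homogeneous Neumann: u'(0) = u'(7/2) = 0. So [u' v]_0^7/2 = 0·v(7/2) − 0·v(0) = 0 for any v; take V = H^1(0, 7/2).
Weak formulation: find u (satisfying any essential BC) such that ∫_0^7/2 u'(x) v'(x) dx = ∫_0^7/2 f v dx for all v ∈ V (homogeneous Neumann, so boundary terms vanish).
Substituting f(x) = -3*x^2 + x + 21/2, the right-hand side is ∫_0^7/2 (-3*x^2 + x + 21/2) v dx.
Compatibility check (pure Neumann): taking v ≡ 1 ∈ V gives 0 = ∫_0^7/2 f dx + (0) − (0), i.e. ∫_0^7/2 f dx must equal u'(0) − u'(7/2) = 0. Indeed ∫_0^7/2 (-3*x^2 + x + 21/2) dx = 0, so the data are compatible. The solution is then unique only up to an additive constant (fix it e.g. by requiring ∫_0^7/2 u dx = 0).


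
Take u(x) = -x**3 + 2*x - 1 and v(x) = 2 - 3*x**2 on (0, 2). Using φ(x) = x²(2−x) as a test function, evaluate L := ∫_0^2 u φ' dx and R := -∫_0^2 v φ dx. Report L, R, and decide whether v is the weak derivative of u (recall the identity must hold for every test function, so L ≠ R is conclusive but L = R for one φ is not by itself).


LHS = 56/15, RHS = 56/15. Yes, v = u' weakly.

u(x) = -x**3 + 2*x - 1, classical derivative u'(x) = 2 - 3*x**2.
φ(x) = x²(2−x), so φ'(x) = x*(4 - 3*x).
Note φ(0) = φ(2) = 0, so the boundary term u·φ vanishes.
LHS = ∫_0^2 u(x) φ'(x) dx = ∫_0^2 (3*x^5 - 4*x^4 - 6*x^3 + 11*x^2 - 4*x) dx. Term by term:
  ∫_0^2 3*x^5 dx = 32;  ∫_0^2 -4*x^4 dx = -128/5;  ∫_0^2 -6*x^3 dx = -24;
  ∫_0^2 11*x^2 dx = 88/3;  ∫_0^2 -4*x dx = -8.
Sum: 32 − 128/5 − 24 + 88/3 − 8 = 56/15.
So LHS = 56/15.
∫_0^2 v(x) φ(x) dx = ∫_0^2 (3*x^5 - 6*x^4 - 2*x^3 + 4*x^2) dx. Term by term:
  ∫_0^2 3*x^5 dx = 32;  ∫_0^2 -6*x^4 dx = -192/5;  ∫_0^2 -2*x^3 dx = -8;
  ∫_0^2 4*x^2 dx = 32/3.
Sum: 32 − 192/5 − 8 + 32/3 = -56/15.
So RHS = -∫_0^2 v(x) φ(x) dx = 56/15.
LHS = RHS, so the identity holds for this test φ.
Moreover u is smooth here and v(x) = u'(x) = 2 - 3*x**2 pointwise, so the identity holds for every test function. Hence v is the weak derivative of u.


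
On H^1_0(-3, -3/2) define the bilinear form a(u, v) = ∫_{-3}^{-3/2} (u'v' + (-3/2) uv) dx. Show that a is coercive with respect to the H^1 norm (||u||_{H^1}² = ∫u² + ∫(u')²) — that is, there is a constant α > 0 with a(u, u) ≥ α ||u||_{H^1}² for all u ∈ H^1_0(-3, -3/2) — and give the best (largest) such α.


α = (-27 + 8*π^2)/(2*(9 + 4*π^2))

Coercivity of a(·,·) on H^1_0(-3, -3/2) means a(u, u) ≥ α ||u||_{H^1}² for every u ∈ H^1_0.
The interval has length L = 3/2, and Poincaré/coercivity depend only on L. Here a(u, u) = ∫(u')² + (-3/2)·∫u².
Here c = -3/2 < 0 with |c| < (π/L)² = 4*π^2/9, so coercivity still holds. The condition a(u,u) ≥ α||u||_{H^1}² reads (1−α)∫(u')² ≥ (α−c)∫u². Any admissible α is ≤ 1 (rapidly oscillating u have ∫u²/∫(u')² → 0), and α = 1 would force 0 ≥ (1−c)∫u², impossible since c < 1; so 1−α > 0. By the sharp Poincaré inequality on H^1_0 of an interval of length L, ∫(u')² ≥ (π/L)²∫u² with equality for the first sine mode sin(π(x−x₀)/L) (x₀ the left endpoint), so the inequality holds for all u iff (1−α)(π/L)² ≥ α − c, i.e. α ≤ ((π/L)² + c)/((π/L)² + 1) = (1 + c(L/π)²)/(1 + (L/π)²). (Direct route, valid since c ≤ 0: Poincaré gives c∫u² ≥ c(L/π)²∫(u')², so a(u,u) ≥ (1 + c(L/π)²)∫(u')², while ||u||_{H^1}² ≤ (1 + (L/π)²)∫(u')²; dividing yields the same α.) With (π/L)² = 4*π^2/9 and c = -3/2, the largest admissible constant is α = ((π/L)² + c)/((π/L)² + 1).
Simplifying, α = (-27 + 8*π^2)/(2*(9 + 4*π^2)).


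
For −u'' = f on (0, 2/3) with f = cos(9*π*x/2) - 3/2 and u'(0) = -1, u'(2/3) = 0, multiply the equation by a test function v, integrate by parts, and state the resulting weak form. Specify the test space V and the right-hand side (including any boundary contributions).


V = H^1(0, 2/3) (v unrestricted at boundary; u is determined up to an additive constant); weak form: ∫_0^2/3 u'v' dx = ∫_0^2/3 (cos(9*π*x/2) - 3/2) v dx + v(0) for all v ∈ V.

Multiply both sides by a test function v and integrate from 0 to 2/3:
  ∫_0^2/3 −u''(x) v(x) dx = ∫_0^2/3 f(x) v(x) dx.
Integrate the LHS by parts once:
  ∫_0^2/3 −u'' v dx = −[u'(x) v(x)]_0^2/3 + ∫_0^2/3 u'(x) v'(x) dx.
Thus ∫_0^2/3 u'(x) v'(x) dx = ∫_0^2/3 f(x) v(x) dx + [u'(x) v(x)]_0^2/3.
Choose V so that boundary terms are either known or forced to vanish.
u has inhomogeneous Neumann u'(0) = -1, u'(2/3) = 0. [u' v]_0^2/3 = (0)·v(2/3) − (-1)·v(0) = v(0). Take V = H^1(0, 2/3); boundary term becomes part of RHS.
Weak formulation: find u (satisfying any essential BC) such that ∫_0^2/3 u'(x) v'(x) dx = ∫_0^2/3 f v dx + v(0) for all v ∈ V (Neumann data are natural BCs: they enter the RHS as boundary terms).
Substituting f(x) = cos(9*π*x/2) - 3/2, the right-hand side is ∫_0^2/3 (cos(9*π*x/2) - 3/2) v dx + v(0).
Compatibility check (pure Neumann): taking v ≡ 1 ∈ V gives 0 = ∫_0^2/3 f dx + (0) − (-1), i.e. ∫_0^2/3 f dx must equal u'(0) − u'(2/3) = -1. Indeed ∫_0^2/3 (cos(9*π*x/2) - 3/2) dx = -1, so the data are compatible. The solution is then unique only up to an additive constant (fix it e.g. by requiring ∫_0^2/3 u dx = 0).


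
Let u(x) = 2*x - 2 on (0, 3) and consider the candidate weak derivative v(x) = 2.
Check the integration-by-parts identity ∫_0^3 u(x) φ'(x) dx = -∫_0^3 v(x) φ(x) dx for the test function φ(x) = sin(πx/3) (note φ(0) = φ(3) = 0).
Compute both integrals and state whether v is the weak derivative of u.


LHS = -12/π, RHS = -12/π. Yes, v = u' weakly.

u(x) = 2*x - 2, classical derivative u'(x) = 2.
φ(x) = sin(πx/3), so φ'(x) = π*cos(π*x/3)/3.
Note φ(0) = φ(3) = 0, so the boundary term u·φ vanishes.
LHS = ∫_0^3 u(x) φ'(x) dx = ∫_0^3 (2*π*x*cos(π*x/3)/3 - 2*π*cos(π*x/3)/3) dx. Term by term:
  ∫_0^3 -2*π*cos(π*x/3)/3 dx = 0;  ∫_0^3 2*π*x*cos(π*x/3)/3 dx = -12/π.
Sum: 0 − 12/π = -12/π.
So LHS = -12/π.
∫_0^3 v(x) φ(x) dx = ∫_0^3 (2*sin(π*x/3)) dx. Term by term:
  ∫_0^3 2*sin(π*x/3) dx = 12/π.
So RHS = -∫_0^3 v(x) φ(x) dx = -12/π.
LHS = RHS, so the identity holds for this test φ.
Moreover u is smooth here and v(x) = u'(x) = 2 pointwise, so the identity holds for every test function. Hence v is the weak derivative of u.


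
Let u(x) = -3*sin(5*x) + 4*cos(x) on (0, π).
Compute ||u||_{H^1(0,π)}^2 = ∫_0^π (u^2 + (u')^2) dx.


||u||_{H^1(0,π)}^2 = 133*π

u'(x) = -4*sin(x) - 15*cos(5*x).
Expand u² and (u')² and integrate term by term on (0, π), using: for integers n ≥ 1, ∫_0^π sin²(nx) dx = ∫_0^π cos²(nx) dx = π/2; for n ≠ n', ∫_0^π sin(nx)sin(n'x) dx = ∫_0^π cos(nx)cos(n'x) dx = 0; and by product-to-sum, ∫_0^π sin(nx)cos(n'x) dx = ½∫_0^π [sin((n+n')x) + sin((n−n')x)] dx, which is 0 when n+n' is even and 2n/(n²−n'²) when n+n' is odd (it need not vanish on (0, π)).
  u² squared terms: (-3)²·∫sin(5x)² dx = 9·π/2 = 9*π/2;  (4)²·∫cos(x)² dx = 16·π/2 = 8*π.
  u² cross terms: 2·(-3)·(4)·∫sin(5x)·cos(x) dx = -24·(0) = 0.
  So ∫_0^π u² dx = 9*π/2 + 8*π + 0 = 25*π/2.
  (u')² squared terms: (-15)²·∫cos(5x)² dx = 225·π/2 = 225*π/2;  (-4)²·∫sin(x)² dx = 16·π/2 = 8*π.
  (u')² cross terms: 2·(-15)·(-4)·∫cos(5x)·sin(x) dx = 120·(0) = 0.
  So ∫_0^π (u')² dx = 225*π/2 + 8*π + 0 = 241*π/2.
||u||_{H^1}^2 = (25*π/2) + (241*π/2) = 133*π.


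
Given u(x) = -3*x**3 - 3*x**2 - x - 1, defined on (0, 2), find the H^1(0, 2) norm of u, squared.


||u||_{H^1}^2 = 172792/105

The H^1 norm (squared) on an interval (0, L) is
  ||u||_{H^1}^2 = ∫_0^L u(x)^2 dx + ∫_0^L u'(x)^2 dx.
Compute u'(x) = -9*x**2 - 6*x - 1.
Then u(x)^2 = 9*x**6 + 18*x**5 + 15*x**4 + 12*x**3 + 7*x**2 + 2*x + 1 and u'(x)^2 = 81*x**4 + 108*x**3 + 54*x**2 + 12*x + 1.
Integrate each monomial from 0 to 2 using ∫_0^2 c·x^n dx = c·2^(n+1)/(n+1):
  ∫_0^2 u(x)^2 dx = ∫_0^2 (9*x^6 + 18*x^5 + 15*x^4 + 12*x^3 + 7*x^2 + 2*x + 1) dx. Term by term:
    ∫_0^2 9*x^6 dx = 1152/7;  ∫_0^2 18*x^5 dx = 192;  ∫_0^2 15*x^4 dx = 96;
    ∫_0^2 12*x^3 dx = 48;  ∫_0^2 7*x^2 dx = 56/3;  ∫_0^2 2*x dx = 4;
    ∫_0^2 1 dx = 2.
  Sum: 1152/7 + 192 + 96 + 48 + 56/3 + 4 + 2 = 11030/21.
  ∫_0^2 u'(x)^2 dx = ∫_0^2 (81*x^4 + 108*x^3 + 54*x^2 + 12*x + 1) dx. Term by term:
    ∫_0^2 81*x^4 dx = 2592/5;  ∫_0^2 108*x^3 dx = 432;  ∫_0^2 54*x^2 dx = 144;
    ∫_0^2 12*x dx = 24;  ∫_0^2 1 dx = 2.
  Sum: 2592/5 + 432 + 144 + 24 + 2 = 5602/5.
Adding: ||u||_{H^1}^2 = 11030/21 + 5602/5 = 172792/105.


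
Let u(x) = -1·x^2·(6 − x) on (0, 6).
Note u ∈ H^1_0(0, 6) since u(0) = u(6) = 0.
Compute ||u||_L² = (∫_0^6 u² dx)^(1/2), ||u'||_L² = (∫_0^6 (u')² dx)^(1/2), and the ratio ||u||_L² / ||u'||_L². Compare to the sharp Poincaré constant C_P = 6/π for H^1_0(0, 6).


||u||_L² / ||u'||_L² = 3*sqrt(14)/7 < C_P = 6/π.

u(x) = -1·x^2·(6 − x), so u'(x) = 3*x*(x - 4).
u(x) = -1·x^2·(6 − x) vanishes at x = 0 and x = 6, so u ∈ H^1_0(0, 6). Differentiate via the product rule and integrate the resulting polynomials term by term.
  ∫_0^6 u² dx = ∫_0^6 (x^6 - 12*x^5 + 36*x^4) dx. Term by term:
    ∫_0^6 x^6 dx = 279936/7;  ∫_0^6 -12*x^5 dx = -93312;  ∫_0^6 36*x^4 dx = 279936/5.
  Sum: 279936/7 − 93312 + 279936/5 = 93312/35.
  ∫_0^6 (u')² dx = ∫_0^6 (9*x^4 - 72*x^3 + 144*x^2) dx. Term by term:
    ∫_0^6 9*x^4 dx = 69984/5;  ∫_0^6 -72*x^3 dx = -23328;  ∫_0^6 144*x^2 dx = 10368.
  Sum: 69984/5 − 23328 + 10368 = 5184/5.
∫_0^6 u² dx = 93312/35, so ||u||_L² = 216*sqrt(70)/35.
∫_0^6 (u')² dx = 5184/5, so ||u'||_L² = 72*sqrt(5)/5.
Ratio ||u||_L² / ||u'||_L² = 3*sqrt(14)/7.
Sharp Poincaré constant on H^1_0(0, 6) is C_P = L/π = 6/π, achieved by sin(π/6·x).
A polynomial bump cannot attain the sharp Poincaré constant (only the first sine eigenfunction does), so the ratio is strictly less than C_P, consistent with ||u||_L² ≤ C_P ||u'||_L².


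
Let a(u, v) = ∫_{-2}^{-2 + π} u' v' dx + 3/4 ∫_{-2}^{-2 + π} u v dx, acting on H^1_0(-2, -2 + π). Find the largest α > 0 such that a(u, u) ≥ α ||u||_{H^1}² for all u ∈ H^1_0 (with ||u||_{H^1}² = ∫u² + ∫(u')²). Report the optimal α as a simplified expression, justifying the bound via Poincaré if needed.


α = 7/8

Coercivity of a(·,·) on H^1_0(-2, -2 + π) means a(u, u) ≥ α ||u||_{H^1}² for every u ∈ H^1_0.
The interval has length L = π, and Poincaré/coercivity depend only on L. Here a(u, u) = ∫(u')² + (3/4)·∫u².
Here 0 < c = 3/4 < 1. The condition a(u,u) ≥ α||u||_{H^1}² reads (1−α)∫(u')² ≥ (α−c)∫u². Any admissible α is ≤ 1 (rapidly oscillating u have ∫u²/∫(u')² → 0), and α = 1 would force 0 ≥ (1−c)∫u², impossible since c < 1; so 1−α > 0. By the sharp Poincaré inequality on H^1_0 of an interval of length L, ∫(u')² ≥ (π/L)²∫u² with equality for the first sine mode sin(π(x−x₀)/L) (x₀ the left endpoint), so the inequality holds for all u iff (1−α)(π/L)² ≥ α − c, i.e. α ≤ ((π/L)² + c)/((π/L)² + 1) = (1 + c(L/π)²)/(1 + (L/π)²). With (π/L)² = 1 and c = 3/4, the largest admissible constant is α = ((π/L)² + c)/((π/L)² + 1).
Simplifying, α = 7/8.


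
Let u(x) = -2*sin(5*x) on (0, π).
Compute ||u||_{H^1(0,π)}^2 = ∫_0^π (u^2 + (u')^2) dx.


||u||_{H^1(0,π)}^2 = 52*π

u'(x) = -10*cos(5*x).
Expand u² and (u')² and integrate term by term on (0, π), using: for integers n ≥ 1, ∫_0^π sin²(nx) dx = ∫_0^π cos²(nx) dx = π/2; for n ≠ n', ∫_0^π sin(nx)sin(n'x) dx = ∫_0^π cos(nx)cos(n'x) dx = 0; and by product-to-sum, ∫_0^π sin(nx)cos(n'x) dx = ½∫_0^π [sin((n+n')x) + sin((n−n')x)] dx, which is 0 when n+n' is even and 2n/(n²−n'²) when n+n' is odd (it need not vanish on (0, π)).
  u² squared terms: (-2)²·∫sin(5x)² dx = 4·π/2 = 2*π.
  So ∫_0^π u² dx = 2*π.
  (u')² squared terms: (-10)²·∫cos(5x)² dx = 100·π/2 = 50*π.
  So ∫_0^π (u')² dx = 50*π.
||u||_{H^1}^2 = (2*π) + (50*π) = 52*π.


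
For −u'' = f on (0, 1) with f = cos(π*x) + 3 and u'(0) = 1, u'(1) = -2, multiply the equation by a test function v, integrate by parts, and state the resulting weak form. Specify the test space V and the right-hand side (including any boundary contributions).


V = H^1(0, 1) (v unrestricted at boundary; u is determined up to an additive constant); weak form: ∫_0^1 u'v' dx = ∫_0^1 (cos(π*x) + 3) v dx − 2·v(1) − v(0) for all v ∈ V.

Multiply both sides by a test function v and integrate from 0 to 1:
  ∫_0^1 −u''(x) v(x) dx = ∫_0^1 f(x) v(x) dx.
Integrate the LHS by parts once:
  ∫_0^1 −u'' v dx = −[u'(x) v(x)]_0^1 + ∫_0^1 u'(x) v'(x) dx.
Thus ∫_0^1 u'(x) v'(x) dx = ∫_0^1 f(x) v(x) dx + [u'(x) v(x)]_0^1.
Choose V so that boundary terms are either known or forced to vanish.
u has inhomogeneous Neumann u'(0) = 1, u'(1) = -2. [u' v]_0^1 = (-2)·v(1) − (1)·v(0) = − 2·v(1) − v(0). Take V = H^1(0, 1); boundary term becomes part of RHS.
Weak formulation: find u (satisfying any essential BC) such that ∫_0^1 u'(x) v'(x) dx = ∫_0^1 f v dx − 2·v(1) − v(0) for all v ∈ V (Neumann data are natural BCs: they enter the RHS as boundary terms).
Substituting f(x) = cos(π*x) + 3, the right-hand side is ∫_0^1 (cos(π*x) + 3) v dx − 2·v(1) − v(0).
Compatibility check (pure Neumann): taking v ≡ 1 ∈ V gives 0 = ∫_0^1 f dx + (-2) − (1), i.e. ∫_0^1 f dx must equal u'(0) − u'(1) = 3. Indeed ∫_0^1 (cos(π*x) + 3) dx = 3, so the data are compatible. The solution is then unique only up to an additive constant (fix it e.g. by requiring ∫_0^1 u dx = 0).


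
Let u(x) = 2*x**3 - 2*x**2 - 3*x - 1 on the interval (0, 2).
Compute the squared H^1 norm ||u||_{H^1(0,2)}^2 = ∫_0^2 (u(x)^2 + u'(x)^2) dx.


||u||_{H^1}^2 = 2392/35

The H^1 norm (squared) on an interval (0, L) is
  ||u||_{H^1}^2 = ∫_0^L u(x)^2 dx + ∫_0^L u'(x)^2 dx.
Compute u'(x) = 6*x**2 - 4*x - 3.
Then u(x)^2 = 4*x**6 - 8*x**5 - 8*x**4 + 8*x**3 + 13*x**2 + 6*x + 1 and u'(x)^2 = 36*x**4 - 48*x**3 - 20*x**2 + 24*x + 9.
Integrate each monomial from 0 to 2 using ∫_0^2 c·x^n dx = c·2^(n+1)/(n+1):
  ∫_0^2 u(x)^2 dx = ∫_0^2 (4*x^6 - 8*x^5 - 8*x^4 + 8*x^3 + 13*x^2 + 6*x + 1) dx. Term by term:
    ∫_0^2 4*x^6 dx = 512/7;  ∫_0^2 -8*x^5 dx = -256/3;  ∫_0^2 -8*x^4 dx = -256/5;
    ∫_0^2 8*x^3 dx = 32;  ∫_0^2 13*x^2 dx = 104/3;  ∫_0^2 6*x dx = 12;
    ∫_0^2 1 dx = 2.
  Sum: 512/7 − 256/3 − 256/5 + 32 + 104/3 + 12 + 2 = 1814/105.
  ∫_0^2 u'(x)^2 dx = ∫_0^2 (36*x^4 - 48*x^3 - 20*x^2 + 24*x + 9) dx. Term by term:
    ∫_0^2 36*x^4 dx = 1152/5;  ∫_0^2 -48*x^3 dx = -192;  ∫_0^2 -20*x^2 dx = -160/3;
    ∫_0^2 24*x dx = 48;  ∫_0^2 9 dx = 18.
  Sum: 1152/5 − 192 − 160/3 + 48 + 18 = 766/15.
Adding: ||u||_{H^1}^2 = 1814/105 + 766/15 = 2392/35.


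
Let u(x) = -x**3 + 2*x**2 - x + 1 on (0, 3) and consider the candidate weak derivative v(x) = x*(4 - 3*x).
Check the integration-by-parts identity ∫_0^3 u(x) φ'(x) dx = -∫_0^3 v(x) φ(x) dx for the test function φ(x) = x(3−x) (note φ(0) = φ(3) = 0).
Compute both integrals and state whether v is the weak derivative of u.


LHS = 279/20, RHS = 189/20. No, v is not the weak derivative of u.

u(x) = -x**3 + 2*x**2 - x + 1, classical derivative u'(x) = -3*x**2 + 4*x - 1.
φ(x) = x(3−x), so φ'(x) = 3 - 2*x.
Note φ(0) = φ(3) = 0, so the boundary term u·φ vanishes.
LHS = ∫_0^3 u(x) φ'(x) dx = ∫_0^3 (2*x^4 - 7*x^3 + 8*x^2 - 5*x + 3) dx. Term by term:
  ∫_0^3 2*x^4 dx = 486/5;  ∫_0^3 -7*x^3 dx = -567/4;  ∫_0^3 8*x^2 dx = 72;
  ∫_0^3 -5*x dx = -45/2;  ∫_0^3 3 dx = 9.
Sum: 486/5 − 567/4 + 72 − 45/2 + 9 = 279/20.
So LHS = 279/20.
∫_0^3 v(x) φ(x) dx = ∫_0^3 (3*x^4 - 13*x^3 + 12*x^2) dx. Term by term:
  ∫_0^3 3*x^4 dx = 729/5;  ∫_0^3 -13*x^3 dx = -1053/4;  ∫_0^3 12*x^2 dx = 108.
Sum: 729/5 − 1053/4 + 108 = -189/20.
So RHS = -∫_0^3 v(x) φ(x) dx = 189/20.
LHS − RHS = 9/2 ≠ 0, so the identity fails.
(For a valid weak derivative the identity must hold for EVERY test function, in particular this one. The failure shows v is NOT the weak derivative of u.)
Correct weak derivative would be u'(x) = -3*x**2 + 4*x - 1.


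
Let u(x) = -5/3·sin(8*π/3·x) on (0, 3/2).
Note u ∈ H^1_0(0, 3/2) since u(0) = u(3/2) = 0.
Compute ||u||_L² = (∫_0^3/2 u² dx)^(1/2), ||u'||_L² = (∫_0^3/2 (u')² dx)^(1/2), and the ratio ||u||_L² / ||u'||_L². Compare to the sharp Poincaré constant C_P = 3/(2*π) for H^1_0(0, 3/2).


||u||_L² / ||u'||_L² = 3/(8*π) < C_P = 3/(2*π).

u(x) = -5/3·sin(8*π/3·x), so u'(x) = -40*π*cos(8*π*x/3)/9.
Writing u(x) = A·sin(kπx/L) with A = -5/3 and k = 4, use ∫_0^L sin²(kπx/L) dx = L/2 and ∫_0^L cos²(kπx/L) dx = L/2.
u² = 25/9·sin²(8*π/3·x) and (u')² = 1600*π^2/81·cos²(8*π/3·x), and each of sin², cos² integrates to L/2 = 3/4 over (0, 3/2).
∫_0^3/2 u² dx = 25/12, so ||u||_L² = 5*sqrt(3)/6.
∫_0^3/2 (u')² dx = 400*π^2/27, so ||u'||_L² = 20*sqrt(3)*π/9.
Ratio ||u||_L² / ||u'||_L² = 3/(8*π).
Sharp Poincaré constant on H^1_0(0, 3/2) is C_P = L/π = 3/(2*π), achieved by sin(2*π/3·x).
This is the k = 4 harmonic; the ratio L/(kπ) is strictly less than C_P = L/π, consistent with the sharp inequality ||u||_L² ≤ C_P ||u'||_L².


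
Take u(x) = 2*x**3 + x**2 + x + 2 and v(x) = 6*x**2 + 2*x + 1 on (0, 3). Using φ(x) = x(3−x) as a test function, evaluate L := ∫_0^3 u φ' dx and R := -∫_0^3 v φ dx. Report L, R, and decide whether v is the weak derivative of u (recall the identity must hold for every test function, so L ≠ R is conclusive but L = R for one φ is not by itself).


LHS = -909/10, RHS = -909/10. Yes, v = u' weakly.

u(x) = 2*x**3 + x**2 + x + 2, classical derivative u'(x) = 6*x**2 + 2*x + 1.
φ(x) = x(3−x), so φ'(x) = 3 - 2*x.
Note φ(0) = φ(3) = 0, so the boundary term u·φ vanishes.
LHS = ∫_0^3 u(x) φ'(x) dx = ∫_0^3 (-4*x^4 + 4*x^3 + x^2 - x + 6) dx. Term by term:
  ∫_0^3 -4*x^4 dx = -972/5;  ∫_0^3 4*x^3 dx = 81;  ∫_0^3 x^2 dx = 9;
  ∫_0^3 -x dx = -9/2;  ∫_0^3 6 dx = 18.
Sum: -972/5 + 81 + 9 − 9/2 + 18 = -909/10.
So LHS = -909/10.
∫_0^3 v(x) φ(x) dx = ∫_0^3 (-6*x^4 + 16*x^3 + 5*x^2 + 3*x) dx. Term by term:
  ∫_0^3 -6*x^4 dx = -1458/5;  ∫_0^3 16*x^3 dx = 324;  ∫_0^3 5*x^2 dx = 45;
  ∫_0^3 3*x dx = 27/2.
Sum: -1458/5 + 324 + 45 + 27/2 = 909/10.
So RHS = -∫_0^3 v(x) φ(x) dx = -909/10.
LHS = RHS, so the identity holds for this test φ.
Moreover u is smooth here and v(x) = u'(x) = 6*x**2 + 2*x + 1 pointwise, so the identity holds for every test function. Hence v is the weak derivative of u.


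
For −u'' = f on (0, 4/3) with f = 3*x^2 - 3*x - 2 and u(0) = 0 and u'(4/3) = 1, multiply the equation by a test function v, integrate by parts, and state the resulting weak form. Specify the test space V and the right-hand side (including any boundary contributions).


V = {v ∈ H^1(0, 4/3) : v(0) = 0} (test functions vanish at x = 0 where u is specified); weak form: ∫_0^4/3 u'v' dx = ∫_0^4/3 (3*x^2 - 3*x - 2) v dx + v(4/3) for all v ∈ V.

Multiply both sides by a test function v and integrate from 0 to 4/3:
  ∫_0^4/3 −u''(x) v(x) dx = ∫_0^4/3 f(x) v(x) dx.
Integrate the LHS by parts once:
  ∫_0^4/3 −u'' v dx = −[u'(x) v(x)]_0^4/3 + ∫_0^4/3 u'(x) v'(x) dx.
Thus ∫_0^4/3 u'(x) v'(x) dx = ∫_0^4/3 f(x) v(x) dx + [u'(x) v(x)]_0^4/3.
Choose V so that boundary terms are either known or forced to vanish.
Mixed BC: u(0) = 0 (Dirichlet) and u'(4/3) = 1 (Neumann). Define V = {v ∈ H^1(0, 4/3) : v(0) = 0}. Then [u' v]_0^4/3 = u'(4/3)·v(4/3) − u'(0)·0 = v(4/3).
Weak formulation: find u (satisfying any essential BC) such that ∫_0^4/3 u'(x) v'(x) dx = ∫_0^4/3 f v dx + v(4/3) for all v ∈ V (Dirichlet at 0 absorbed into V; Neumann datum at x = 4/3 contributes the boundary term).
Substituting f(x) = 3*x^2 - 3*x - 2, the right-hand side is ∫_0^4/3 (3*x^2 - 3*x - 2) v dx + v(4/3).


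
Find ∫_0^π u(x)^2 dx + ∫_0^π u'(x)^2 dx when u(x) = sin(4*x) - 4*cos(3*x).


||u||_{H^1(0,π)}^2 = -640/7 + 177*π/2

u'(x) = 12*sin(3*x) + 4*cos(4*x).
Expand u² and (u')² and integrate term by term on (0, π), using: for integers n ≥ 1, ∫_0^π sin²(nx) dx = ∫_0^π cos²(nx) dx = π/2; for n ≠ n', ∫_0^π sin(nx)sin(n'x) dx = ∫_0^π cos(nx)cos(n'x) dx = 0; and by product-to-sum, ∫_0^π sin(nx)cos(n'x) dx = ½∫_0^π [sin((n+n')x) + sin((n−n')x)] dx, which is 0 when n+n' is even and 2n/(n²−n'²) when n+n' is odd (it need not vanish on (0, π)).
  u² squared terms: (-4)²·∫cos(3x)² dx = 16·π/2 = 8*π;  (1)²·∫sin(4x)² dx = 1·π/2 = π/2.
  u² cross terms: 2·(-4)·(1)·∫cos(3x)·sin(4x) dx = -8·(8/7) = -64/7.
  So ∫_0^π u² dx = 8*π + π/2 − 64/7 = -64/7 + 17*π/2.
  (u')² squared terms: (4)²·∫cos(4x)² dx = 16·π/2 = 8*π;  (12)²·∫sin(3x)² dx = 144·π/2 = 72*π.
  (u')² cross terms: 2·(4)·(12)·∫cos(4x)·sin(3x) dx = 96·(-6/7) = -576/7.
  So ∫_0^π (u')² dx = 8*π + 72*π − 576/7 = -576/7 + 80*π.
||u||_{H^1}^2 = (-64/7 + 17*π/2) + (-576/7 + 80*π) = -640/7 + 177*π/2.


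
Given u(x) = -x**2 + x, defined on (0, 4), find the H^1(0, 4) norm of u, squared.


||u||_{H^1}^2 = 2332/15

The H^1 norm (squared) on an interval (0, L) is
  ||u||_{H^1}^2 = ∫_0^L u(x)^2 dx + ∫_0^L u'(x)^2 dx.
Compute u'(x) = 1 - 2*x.
Then u(x)^2 = x**4 - 2*x**3 + x**2 and u'(x)^2 = 4*x**2 - 4*x + 1.
Integrate each monomial from 0 to 4 using ∫_0^4 c·x^n dx = c·4^(n+1)/(n+1):
  ∫_0^4 u(x)^2 dx = ∫_0^4 (x^4 - 2*x^3 + x^2) dx. Term by term:
    ∫_0^4 x^4 dx = 1024/5;  ∫_0^4 -2*x^3 dx = -128;  ∫_0^4 x^2 dx = 64/3.
  Sum: 1024/5 − 128 + 64/3 = 1472/15.
  ∫_0^4 u'(x)^2 dx = ∫_0^4 (4*x^2 - 4*x + 1) dx. Term by term:
    ∫_0^4 4*x^2 dx = 256/3;  ∫_0^4 -4*x dx = -32;  ∫_0^4 1 dx = 4.
  Sum: 256/3 − 32 + 4 = 172/3.
Adding: ||u||_{H^1}^2 = 1472/15 + 172/3 = 2332/15.


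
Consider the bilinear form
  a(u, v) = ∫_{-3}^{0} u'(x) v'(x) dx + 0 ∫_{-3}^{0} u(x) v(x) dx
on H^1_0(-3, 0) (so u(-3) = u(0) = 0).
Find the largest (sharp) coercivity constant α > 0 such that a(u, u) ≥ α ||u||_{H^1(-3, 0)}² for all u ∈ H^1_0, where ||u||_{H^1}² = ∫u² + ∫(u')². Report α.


α = π^2/(9 + π^2)

Coercivity of a(·,·) on H^1_0(-3, 0) means a(u, u) ≥ α ||u||_{H^1}² for every u ∈ H^1_0.
The interval has length L = 3, and Poincaré/coercivity depend only on L. Here a(u, u) = ∫(u')² + (0)·∫u².
Here c = 0, so a(u,u) = ∫(u')² alone. The condition a(u,u) ≥ α||u||_{H^1}² reads (1−α)∫(u')² ≥ (α−c)∫u². Any admissible α is ≤ 1 (rapidly oscillating u have ∫u²/∫(u')² → 0), and α = 1 would force 0 ≥ (1−c)∫u², impossible since c < 1; so 1−α > 0. By the sharp Poincaré inequality on H^1_0 of an interval of length L, ∫(u')² ≥ (π/L)²∫u² with equality for the first sine mode sin(π(x−x₀)/L) (x₀ the left endpoint), so the inequality holds for all u iff (1−α)(π/L)² ≥ α − c, i.e. α ≤ ((π/L)² + c)/((π/L)² + 1) = (1 + c(L/π)²)/(1 + (L/π)²). (Direct route, valid since c ≤ 0: Poincaré gives c∫u² ≥ c(L/π)²∫(u')², so a(u,u) ≥ (1 + c(L/π)²)∫(u')², while ||u||_{H^1}² ≤ (1 + (L/π)²)∫(u')²; dividing yields the same α.) With (π/L)² = π^2/9 and c = 0, the largest admissible constant is α = ((π/L)² + c)/((π/L)² + 1).
Simplifying, α = π^2/(9 + π^2).


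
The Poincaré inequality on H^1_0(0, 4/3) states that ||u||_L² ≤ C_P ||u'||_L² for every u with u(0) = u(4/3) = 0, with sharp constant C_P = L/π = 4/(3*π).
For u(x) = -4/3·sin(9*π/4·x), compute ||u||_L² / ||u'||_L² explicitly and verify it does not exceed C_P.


||u||_L² / ||u'||_L² = 4/(9*π) < C_P = 4/(3*π).

u(x) = -4/3·sin(9*π/4·x), so u'(x) = -3*π*cos(9*π*x/4).
Writing u(x) = A·sin(kπx/L) with A = -4/3 and k = 3, use ∫_0^L sin²(kπx/L) dx = L/2 and ∫_0^L cos²(kπx/L) dx = L/2.
u² = 16/9·sin²(9*π/4·x) and (u')² = 9*π^2·cos²(9*π/4·x), and each of sin², cos² integrates to L/2 = 2/3 over (0, 4/3).
∫_0^4/3 u² dx = 32/27, so ||u||_L² = 4*sqrt(6)/9.
∫_0^4/3 (u')² dx = 6*π^2, so ||u'||_L² = sqrt(6)*π.
Ratio ||u||_L² / ||u'||_L² = 4/(9*π).
Sharp Poincaré constant on H^1_0(0, 4/3) is C_P = L/π = 4/(3*π), achieved by sin(3*π/4·x).
This is the k = 3 harmonic; the ratio L/(kπ) is strictly less than C_P = L/π, consistent with the sharp inequality ||u||_L² ≤ C_P ||u'||_L².


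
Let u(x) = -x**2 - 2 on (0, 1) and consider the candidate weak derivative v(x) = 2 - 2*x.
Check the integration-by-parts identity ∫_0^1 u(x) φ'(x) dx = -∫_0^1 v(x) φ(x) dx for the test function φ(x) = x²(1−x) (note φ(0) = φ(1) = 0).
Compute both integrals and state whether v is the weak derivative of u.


LHS = 1/10, RHS = -1/15. No, v is not the weak derivative of u.

u(x) = -x**2 - 2, classical derivative u'(x) = -2*x.
φ(x) = x²(1−x), so φ'(x) = x*(2 - 3*x).
Note φ(0) = φ(1) = 0, so the boundary term u·φ vanishes.
LHS = ∫_0^1 u(x) φ'(x) dx = ∫_0^1 (3*x^4 - 2*x^3 + 6*x^2 - 4*x) dx. Term by term:
  ∫_0^1 3*x^4 dx = 3/5;  ∫_0^1 -2*x^3 dx = -1/2;  ∫_0^1 6*x^2 dx = 2;
  ∫_0^1 -4*x dx = -2.
Sum: 3/5 − 1/2 + 2 − 2 = 1/10.
So LHS = 1/10.
∫_0^1 v(x) φ(x) dx = ∫_0^1 (2*x^4 - 4*x^3 + 2*x^2) dx. Term by term:
  ∫_0^1 2*x^4 dx = 2/5;  ∫_0^1 -4*x^3 dx = -1;  ∫_0^1 2*x^2 dx = 2/3.
Sum: 2/5 − 1 + 2/3 = 1/15.
So RHS = -∫_0^1 v(x) φ(x) dx = -1/15.
LHS − RHS = 1/6 ≠ 0, so the identity fails.
(For a valid weak derivative the identity must hold for EVERY test function, in particular this one. The failure shows v is NOT the weak derivative of u.)
Correct weak derivative would be u'(x) = -2*x.


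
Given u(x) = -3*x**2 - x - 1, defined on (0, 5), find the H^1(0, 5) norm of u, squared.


||u||_{H^1}^2 = 51235/6

The H^1 norm (squared) on an interval (0, L) is
  ||u||_{H^1}^2 = ∫_0^L u(x)^2 dx + ∫_0^L u'(x)^2 dx.
Compute u'(x) = -6*x - 1.
Then u(x)^2 = 9*x**4 + 6*x**3 + 7*x**2 + 2*x + 1 and u'(x)^2 = 36*x**2 + 12*x + 1.
Integrate each monomial from 0 to 5 using ∫_0^5 c·x^n dx = c·5^(n+1)/(n+1):
  ∫_0^5 u(x)^2 dx = ∫_0^5 (9*x^4 + 6*x^3 + 7*x^2 + 2*x + 1) dx. Term by term:
    ∫_0^5 9*x^4 dx = 5625;  ∫_0^5 6*x^3 dx = 1875/2;  ∫_0^5 7*x^2 dx = 875/3;
    ∫_0^5 2*x dx = 25;  ∫_0^5 1 dx = 5.
  Sum: 5625 + 1875/2 + 875/3 + 25 + 5 = 41305/6.
  ∫_0^5 u'(x)^2 dx = ∫_0^5 (36*x^2 + 12*x + 1) dx. Term by term:
    ∫_0^5 36*x^2 dx = 1500;  ∫_0^5 12*x dx = 150;  ∫_0^5 1 dx = 5.
  Sum: 1500 + 150 + 5 = 1655.
Adding: ||u||_{H^1}^2 = 41305/6 + 1655 = 51235/6.
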